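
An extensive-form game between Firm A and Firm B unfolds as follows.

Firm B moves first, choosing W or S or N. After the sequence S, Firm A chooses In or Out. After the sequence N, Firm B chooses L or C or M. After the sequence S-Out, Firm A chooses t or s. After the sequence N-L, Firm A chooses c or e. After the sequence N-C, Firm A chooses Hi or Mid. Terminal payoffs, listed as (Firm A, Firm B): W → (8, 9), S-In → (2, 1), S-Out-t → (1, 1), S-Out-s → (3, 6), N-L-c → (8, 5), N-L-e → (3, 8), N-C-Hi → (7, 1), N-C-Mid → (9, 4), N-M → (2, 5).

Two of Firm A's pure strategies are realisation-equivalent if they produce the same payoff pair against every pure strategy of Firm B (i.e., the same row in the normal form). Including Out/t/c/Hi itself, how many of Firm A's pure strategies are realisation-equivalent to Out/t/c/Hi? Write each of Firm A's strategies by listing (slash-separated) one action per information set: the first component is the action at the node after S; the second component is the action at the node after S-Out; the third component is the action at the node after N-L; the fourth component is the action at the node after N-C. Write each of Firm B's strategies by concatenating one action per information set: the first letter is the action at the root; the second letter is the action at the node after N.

Row for Out/t/c/Hi (columns WL, WC, WM, SL, SC, SM, NL, NC, NM): (8,9) (8,9) (8,9) (1,1) (1,1) (1,1) (8,5) (7,1) (2,5).
Every one of Firm A's information sets is on the play path for some reply by Firm B when Firm A follows Out/t/c/Hi.
Changing the action at any of them therefore changes at least one column, so only Out/t/c/Hi itself gives this row.

1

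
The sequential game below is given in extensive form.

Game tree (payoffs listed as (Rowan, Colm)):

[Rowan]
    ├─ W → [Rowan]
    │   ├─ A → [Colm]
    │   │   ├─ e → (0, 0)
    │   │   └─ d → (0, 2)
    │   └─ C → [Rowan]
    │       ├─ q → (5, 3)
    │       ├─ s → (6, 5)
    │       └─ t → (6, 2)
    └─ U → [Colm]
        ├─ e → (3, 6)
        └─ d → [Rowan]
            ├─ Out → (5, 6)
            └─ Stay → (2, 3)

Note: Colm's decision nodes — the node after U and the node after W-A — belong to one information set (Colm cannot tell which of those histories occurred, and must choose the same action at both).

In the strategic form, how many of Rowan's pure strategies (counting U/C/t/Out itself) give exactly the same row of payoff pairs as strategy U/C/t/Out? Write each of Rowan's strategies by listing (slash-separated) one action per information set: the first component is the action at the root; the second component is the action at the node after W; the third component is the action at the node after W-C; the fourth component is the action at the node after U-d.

Row for U/C/t/Out (columns e, d): (3,6) (5,6).
Under U/C/t/Out, Rowan's choice at the node after W and at the node after W-C can never be reached regardless of what Colm does, so varying those choices leaves every outcome unchanged.
Holding the reachable choices fixed and varying the unreachable ones freely already gives 2 × 3 = 6 equivalent strategies.
No other strategy reproduces this row, so those 6 are the full class: U/A/q/Out, U/A/s/Out, U/A/t/Out, U/C/q/Out, U/C/s/Out, U/C/t/Out.

6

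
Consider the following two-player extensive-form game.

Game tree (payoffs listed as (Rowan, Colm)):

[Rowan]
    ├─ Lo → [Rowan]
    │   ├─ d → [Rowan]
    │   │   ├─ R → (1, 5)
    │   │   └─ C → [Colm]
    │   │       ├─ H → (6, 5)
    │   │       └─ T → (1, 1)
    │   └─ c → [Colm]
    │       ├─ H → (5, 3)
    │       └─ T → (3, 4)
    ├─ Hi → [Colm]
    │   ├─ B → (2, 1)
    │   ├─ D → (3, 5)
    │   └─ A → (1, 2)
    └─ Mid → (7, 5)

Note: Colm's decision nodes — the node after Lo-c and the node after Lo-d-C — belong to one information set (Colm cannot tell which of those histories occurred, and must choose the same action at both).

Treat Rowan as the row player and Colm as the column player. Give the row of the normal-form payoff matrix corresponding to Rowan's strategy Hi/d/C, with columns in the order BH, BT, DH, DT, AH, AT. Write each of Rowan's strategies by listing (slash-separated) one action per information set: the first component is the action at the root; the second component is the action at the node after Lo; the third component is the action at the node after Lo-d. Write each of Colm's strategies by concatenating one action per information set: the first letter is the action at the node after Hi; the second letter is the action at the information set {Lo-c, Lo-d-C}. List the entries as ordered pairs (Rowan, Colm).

vs BH: Rowan plays Hi → Colm plays B at [Hi] → (2, 1)
vs BT: Rowan plays Hi → Colm plays B at [Hi] → (2, 1)
vs DH: Rowan plays Hi → Colm plays D at [Hi] → (3, 5)
vs DT: Rowan plays Hi → Colm plays D at [Hi] → (3, 5)
vs AH: Rowan plays Hi → Colm plays A at [Hi] → (1, 2)
vs AT: Rowan plays Hi → Colm plays A at [Hi] → (1, 2)

(2,1) (2,1) (3,5) (3,5) (1,2) (1,2)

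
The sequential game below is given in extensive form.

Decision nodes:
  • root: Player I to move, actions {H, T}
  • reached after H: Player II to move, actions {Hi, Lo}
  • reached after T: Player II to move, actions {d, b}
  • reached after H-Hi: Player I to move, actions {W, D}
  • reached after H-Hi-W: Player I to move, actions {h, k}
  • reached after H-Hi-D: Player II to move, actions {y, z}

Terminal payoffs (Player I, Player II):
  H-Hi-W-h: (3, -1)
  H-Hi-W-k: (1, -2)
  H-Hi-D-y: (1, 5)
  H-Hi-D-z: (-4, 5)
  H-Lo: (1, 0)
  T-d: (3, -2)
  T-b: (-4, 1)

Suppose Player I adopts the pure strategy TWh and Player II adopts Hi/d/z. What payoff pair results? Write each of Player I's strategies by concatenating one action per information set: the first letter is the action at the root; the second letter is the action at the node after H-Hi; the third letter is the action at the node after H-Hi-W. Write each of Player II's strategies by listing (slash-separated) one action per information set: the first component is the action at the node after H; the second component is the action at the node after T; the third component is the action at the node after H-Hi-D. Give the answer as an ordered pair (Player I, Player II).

(3, -2)

Trace the play path from the root:
  Player I plays T
  Player II plays d at [T]
→ terminal payoff (3, -2).
(Player I's choice at the node after H-Hi is never reached on this path, so it doesn't affect the outcome.)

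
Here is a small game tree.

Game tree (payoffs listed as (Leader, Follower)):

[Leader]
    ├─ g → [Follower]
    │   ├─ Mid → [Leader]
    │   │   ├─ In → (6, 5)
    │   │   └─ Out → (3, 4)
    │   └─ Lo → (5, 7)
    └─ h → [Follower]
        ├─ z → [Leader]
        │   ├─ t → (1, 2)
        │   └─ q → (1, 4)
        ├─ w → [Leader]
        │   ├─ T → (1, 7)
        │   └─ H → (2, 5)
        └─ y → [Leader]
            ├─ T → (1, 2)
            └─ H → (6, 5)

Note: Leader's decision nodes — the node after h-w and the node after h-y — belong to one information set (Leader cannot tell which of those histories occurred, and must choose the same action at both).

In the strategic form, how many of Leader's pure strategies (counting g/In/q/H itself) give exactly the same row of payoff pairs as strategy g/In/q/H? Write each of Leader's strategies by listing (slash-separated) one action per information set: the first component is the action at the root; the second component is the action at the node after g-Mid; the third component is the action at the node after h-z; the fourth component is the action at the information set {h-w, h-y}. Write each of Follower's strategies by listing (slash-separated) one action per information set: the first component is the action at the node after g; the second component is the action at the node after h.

Row for g/In/q/H (columns Mid/z, Mid/w, Mid/y, Lo/z, Lo/w, Lo/y): (6,5) (6,5) (6,5) (5,7) (5,7) (5,7).
Under g/In/q/H, Leader's choice at the node after h-z and at the information set {h-w, h-y} can never be reached regardless of what Follower does, so varying those choices leaves every outcome unchanged.
Holding the reachable choices fixed and varying the unreachable ones freely already gives 2 × 2 = 4 equivalent strategies.
No other strategy reproduces this row, so those 4 are the full class: g/In/t/T, g/In/t/H, g/In/q/T, g/In/q/H.

4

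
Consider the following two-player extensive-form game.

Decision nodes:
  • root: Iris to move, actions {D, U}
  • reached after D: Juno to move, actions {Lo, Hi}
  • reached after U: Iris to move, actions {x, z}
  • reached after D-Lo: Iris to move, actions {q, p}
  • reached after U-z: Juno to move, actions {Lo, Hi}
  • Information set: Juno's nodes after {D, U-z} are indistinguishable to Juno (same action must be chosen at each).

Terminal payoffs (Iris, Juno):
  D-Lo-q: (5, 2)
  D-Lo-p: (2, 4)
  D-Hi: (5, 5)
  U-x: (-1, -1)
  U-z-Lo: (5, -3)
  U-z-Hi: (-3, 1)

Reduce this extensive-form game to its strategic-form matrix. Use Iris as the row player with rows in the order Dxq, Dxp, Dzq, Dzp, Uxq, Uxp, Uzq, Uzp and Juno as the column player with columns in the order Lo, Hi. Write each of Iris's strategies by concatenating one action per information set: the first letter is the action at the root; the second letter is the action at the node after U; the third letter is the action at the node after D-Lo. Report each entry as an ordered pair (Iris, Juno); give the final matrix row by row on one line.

Dxq: (5,2) (5,5) | Dxp: (2,4) (5,5) | Dzq: (5,2) (5,5) | Dzp: (2,4) (5,5) | Uxq: (-1,-1) (-1,-1) | Uxp: (-1,-1) (-1,-1) | Uzq: (5,-3) (-3,1) | Uzp: (5,-3) (-3,1)

Row Dxq: Lo→(5,2), Hi→(5,5)
Row Dxp: Lo→(2,4), Hi→(5,5)
Row Dzq: Lo→(5,2), Hi→(5,5)
Row Dzp: Lo→(2,4), Hi→(5,5)
Row Uxq: Lo→(-1,-1), Hi→(-1,-1)
Row Uxp: Lo→(-1,-1), Hi→(-1,-1)
Row Uzq: Lo→(5,-3), Hi→(-3,1)
Row Uzp: Lo→(5,-3), Hi→(-3,1)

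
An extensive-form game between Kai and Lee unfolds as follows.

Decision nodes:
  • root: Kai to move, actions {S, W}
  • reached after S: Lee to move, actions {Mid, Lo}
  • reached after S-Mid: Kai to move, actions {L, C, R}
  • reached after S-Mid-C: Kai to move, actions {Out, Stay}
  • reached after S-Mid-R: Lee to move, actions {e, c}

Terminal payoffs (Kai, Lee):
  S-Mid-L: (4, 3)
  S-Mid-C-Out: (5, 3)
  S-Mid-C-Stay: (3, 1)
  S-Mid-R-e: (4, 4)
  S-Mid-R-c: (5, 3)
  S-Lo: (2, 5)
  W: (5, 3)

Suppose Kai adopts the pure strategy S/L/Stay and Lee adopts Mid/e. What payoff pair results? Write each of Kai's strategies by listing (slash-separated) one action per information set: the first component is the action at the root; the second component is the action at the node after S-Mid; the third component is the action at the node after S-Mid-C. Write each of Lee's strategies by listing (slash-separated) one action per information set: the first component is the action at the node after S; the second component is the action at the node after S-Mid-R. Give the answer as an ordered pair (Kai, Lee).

Trace the play path from the root:
  Kai plays S
  Lee plays Mid at [S]
  Kai plays L at [S-Mid]
→ terminal payoff (4, 3).
(Kai's choice at the node after S-Mid-C is never reached on this path, so it doesn't affect the outcome.)

(4, 3)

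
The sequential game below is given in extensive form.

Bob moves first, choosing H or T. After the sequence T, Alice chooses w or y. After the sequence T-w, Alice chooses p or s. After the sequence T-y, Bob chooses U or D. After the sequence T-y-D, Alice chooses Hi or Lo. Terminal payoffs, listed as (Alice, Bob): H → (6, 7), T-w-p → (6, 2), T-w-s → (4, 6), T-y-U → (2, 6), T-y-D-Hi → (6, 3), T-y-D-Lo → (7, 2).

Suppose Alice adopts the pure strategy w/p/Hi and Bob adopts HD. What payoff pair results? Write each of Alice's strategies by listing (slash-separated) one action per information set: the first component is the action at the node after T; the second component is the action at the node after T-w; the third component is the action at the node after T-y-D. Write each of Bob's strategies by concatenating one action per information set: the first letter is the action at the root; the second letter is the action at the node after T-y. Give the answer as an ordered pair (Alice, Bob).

(6, 7)

Trace the play path from the root:
  Bob plays H
→ terminal payoff (6, 7).
(Alice's choice at the node after T is never reached on this path, so it doesn't affect the outcome.)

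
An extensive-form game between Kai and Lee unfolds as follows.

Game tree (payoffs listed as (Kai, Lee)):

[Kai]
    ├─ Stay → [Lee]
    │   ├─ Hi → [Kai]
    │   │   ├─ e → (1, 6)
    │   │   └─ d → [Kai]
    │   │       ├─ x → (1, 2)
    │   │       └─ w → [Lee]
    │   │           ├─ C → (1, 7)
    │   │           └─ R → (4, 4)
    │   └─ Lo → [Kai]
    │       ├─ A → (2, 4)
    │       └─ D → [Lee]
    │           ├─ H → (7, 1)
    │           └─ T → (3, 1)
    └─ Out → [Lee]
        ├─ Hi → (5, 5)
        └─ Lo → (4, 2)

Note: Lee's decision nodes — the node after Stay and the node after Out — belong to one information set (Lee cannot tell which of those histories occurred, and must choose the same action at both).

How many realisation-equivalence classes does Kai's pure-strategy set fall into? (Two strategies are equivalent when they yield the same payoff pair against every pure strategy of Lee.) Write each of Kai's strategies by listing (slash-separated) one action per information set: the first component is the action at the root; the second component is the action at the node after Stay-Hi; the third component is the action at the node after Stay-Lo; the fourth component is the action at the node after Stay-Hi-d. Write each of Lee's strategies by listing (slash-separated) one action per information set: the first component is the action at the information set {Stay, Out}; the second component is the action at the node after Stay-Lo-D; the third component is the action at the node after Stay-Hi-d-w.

Kai has 16 pure strategies: Stay/e/A/x, Stay/e/A/w, Stay/e/D/x, Stay/e/D/w, Stay/d/A/x, Stay/d/A/w, Stay/d/D/x, Stay/d/D/w, Out/e/A/x, Out/e/A/w, Out/e/D/x, Out/e/D/w, Out/d/A/x, Out/d/A/w, Out/d/D/x, Out/d/D/w. Columns: Hi/H/C, Hi/H/R, Hi/T/C, Hi/T/R, Lo/H/C, Lo/H/R, Lo/T/C, Lo/T/R.
{Stay/e/A/x, Stay/e/A/w} → row (1,6) (1,6) (1,6) (1,6) (2,4) (2,4) (2,4) (2,4)
{Stay/e/D/x, Stay/e/D/w} → row (1,6) (1,6) (1,6) (1,6) (7,1) (7,1) (3,1) (3,1)
{Stay/d/A/x} → row (1,2) (1,2) (1,2) (1,2) (2,4) (2,4) (2,4) (2,4)
{Stay/d/A/w} → row (1,7) (4,4) (1,7) (4,4) (2,4) (2,4) (2,4) (2,4)
{Stay/d/D/x} → row (1,2) (1,2) (1,2) (1,2) (7,1) (7,1) (3,1) (3,1)
{Stay/d/D/w} → row (1,7) (4,4) (1,7) (4,4) (7,1) (7,1) (3,1) (3,1)
{Out/e/A/x, Out/e/A/w, Out/e/D/x, Out/e/D/w, Out/d/A/x, Out/d/A/w, Out/d/D/x, Out/d/D/w} → row (5,5) (5,5) (5,5) (5,5) (4,2) (4,2) (4,2) (4,2)
That's 7 distinct rows out of 16 strategies.

7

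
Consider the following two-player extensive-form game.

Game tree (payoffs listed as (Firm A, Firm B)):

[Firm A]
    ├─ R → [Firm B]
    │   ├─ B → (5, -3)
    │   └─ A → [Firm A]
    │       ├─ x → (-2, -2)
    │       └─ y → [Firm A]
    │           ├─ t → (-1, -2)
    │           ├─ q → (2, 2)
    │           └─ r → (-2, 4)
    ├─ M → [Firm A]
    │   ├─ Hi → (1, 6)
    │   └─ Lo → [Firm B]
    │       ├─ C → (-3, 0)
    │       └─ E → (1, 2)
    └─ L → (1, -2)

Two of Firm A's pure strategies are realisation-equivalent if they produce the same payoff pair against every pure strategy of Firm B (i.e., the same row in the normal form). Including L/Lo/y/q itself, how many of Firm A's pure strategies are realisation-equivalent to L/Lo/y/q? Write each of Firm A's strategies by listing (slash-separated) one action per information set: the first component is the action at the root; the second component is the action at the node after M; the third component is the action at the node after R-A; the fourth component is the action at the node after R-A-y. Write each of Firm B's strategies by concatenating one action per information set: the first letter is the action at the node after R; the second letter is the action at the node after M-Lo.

12

Row for L/Lo/y/q (columns BC, BE, AC, AE): (1,-2) (1,-2) (1,-2) (1,-2).
Under L/Lo/y/q, Firm A's choice at the node after M and at the node after R-A and at the node after R-A-y can never be reached regardless of what Firm B does, so varying those choices leaves every outcome unchanged.
Holding the reachable choices fixed and varying the unreachable ones freely already gives 2 × 2 × 3 = 12 equivalent strategies.
No other strategy reproduces this row, so those 12 are the full class: L/Hi/x/t, L/Hi/x/q, L/Hi/x/r, L/Hi/y/t, L/Hi/y/q, L/Hi/y/r, L/Lo/x/t, L/Lo/x/q, L/Lo/x/r, L/Lo/y/t, L/Lo/y/q, L/Lo/y/r.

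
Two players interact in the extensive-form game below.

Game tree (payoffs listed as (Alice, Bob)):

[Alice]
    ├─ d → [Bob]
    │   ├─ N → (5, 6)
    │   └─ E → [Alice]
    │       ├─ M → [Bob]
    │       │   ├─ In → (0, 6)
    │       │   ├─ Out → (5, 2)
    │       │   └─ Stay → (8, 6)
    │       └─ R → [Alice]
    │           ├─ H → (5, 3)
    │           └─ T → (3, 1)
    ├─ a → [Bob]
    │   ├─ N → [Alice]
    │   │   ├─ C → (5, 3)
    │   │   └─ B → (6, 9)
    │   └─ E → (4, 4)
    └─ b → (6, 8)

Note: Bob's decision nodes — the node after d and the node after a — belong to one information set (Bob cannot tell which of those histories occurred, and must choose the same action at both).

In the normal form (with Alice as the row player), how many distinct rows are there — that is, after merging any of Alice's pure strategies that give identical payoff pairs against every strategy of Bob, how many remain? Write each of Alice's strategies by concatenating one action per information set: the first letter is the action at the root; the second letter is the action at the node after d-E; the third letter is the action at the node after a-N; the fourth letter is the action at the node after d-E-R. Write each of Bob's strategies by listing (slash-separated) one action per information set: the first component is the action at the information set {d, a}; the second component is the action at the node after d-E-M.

6

Alice has 24 pure strategies: dMCH, dMCT, dMBH, dMBT, dRCH, dRCT, dRBH, dRBT, aMCH, aMCT, aMBH, aMBT, aRCH, aRCT, aRBH, aRBT, bMCH, bMCT, bMBH, bMBT, bRCH, bRCT, bRBH, bRBT. Columns: N/In, N/Out, N/Stay, E/In, E/Out, E/Stay.
{dMCH, dMCT, dMBH, dMBT} → row (5,6) (5,6) (5,6) (0,6) (5,2) (8,6)
{dRCH, dRBH} → row (5,6) (5,6) (5,6) (5,3) (5,3) (5,3)
{dRCT, dRBT} → row (5,6) (5,6) (5,6) (3,1) (3,1) (3,1)
{aMCH, aMCT, aRCH, aRCT} → row (5,3) (5,3) (5,3) (4,4) (4,4) (4,4)
{aMBH, aMBT, aRBH, aRBT} → row (6,9) (6,9) (6,9) (4,4) (4,4) (4,4)
{bMCH, bMCT, bMBH, bMBT, bRCH, bRCT, bRBH, bRBT} → row (6,8) (6,8) (6,8) (6,8) (6,8) (6,8)
That's 6 distinct rows out of 24 strategies.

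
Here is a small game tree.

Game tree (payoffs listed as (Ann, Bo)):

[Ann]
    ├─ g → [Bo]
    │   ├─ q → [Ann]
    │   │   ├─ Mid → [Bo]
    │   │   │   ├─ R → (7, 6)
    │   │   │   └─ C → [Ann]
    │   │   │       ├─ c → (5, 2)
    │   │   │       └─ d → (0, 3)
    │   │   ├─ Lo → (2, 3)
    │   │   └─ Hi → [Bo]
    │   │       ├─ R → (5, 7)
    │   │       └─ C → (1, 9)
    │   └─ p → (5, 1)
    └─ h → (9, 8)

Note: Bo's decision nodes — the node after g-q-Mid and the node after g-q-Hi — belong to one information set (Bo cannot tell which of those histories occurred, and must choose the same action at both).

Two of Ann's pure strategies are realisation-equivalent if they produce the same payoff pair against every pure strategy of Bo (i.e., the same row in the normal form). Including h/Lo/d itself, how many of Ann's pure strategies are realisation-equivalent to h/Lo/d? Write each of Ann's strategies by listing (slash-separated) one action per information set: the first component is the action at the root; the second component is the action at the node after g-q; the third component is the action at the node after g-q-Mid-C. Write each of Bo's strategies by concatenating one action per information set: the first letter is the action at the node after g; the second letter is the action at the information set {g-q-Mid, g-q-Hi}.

Row for h/Lo/d (columns qR, qC, pR, pC): (9,8) (9,8) (9,8) (9,8).
Under h/Lo/d, Ann's choice at the node after g-q and at the node after g-q-Mid-C can never be reached regardless of what Bo does, so varying those choices leaves every outcome unchanged.
Holding the reachable choices fixed and varying the unreachable ones freely already gives 3 × 2 = 6 equivalent strategies.
No other strategy reproduces this row, so those 6 are the full class: h/Mid/c, h/Mid/d, h/Lo/c, h/Lo/d, h/Hi/c, h/Hi/d.

6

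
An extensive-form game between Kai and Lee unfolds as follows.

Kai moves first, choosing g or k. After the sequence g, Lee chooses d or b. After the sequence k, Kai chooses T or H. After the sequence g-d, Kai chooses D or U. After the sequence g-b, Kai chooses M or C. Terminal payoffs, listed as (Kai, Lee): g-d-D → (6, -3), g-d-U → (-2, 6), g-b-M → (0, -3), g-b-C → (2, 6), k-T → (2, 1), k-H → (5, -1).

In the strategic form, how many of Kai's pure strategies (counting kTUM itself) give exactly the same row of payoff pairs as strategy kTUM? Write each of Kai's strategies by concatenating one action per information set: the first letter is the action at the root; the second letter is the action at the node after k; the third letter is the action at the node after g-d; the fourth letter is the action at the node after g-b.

4

Row for kTUM (columns d, b): (2,1) (2,1).
Under kTUM, Kai's choice at the node after g-d and at the node after g-b can never be reached regardless of what Lee does, so varying those choices leaves every outcome unchanged.
Holding the reachable choices fixed and varying the unreachable ones freely already gives 2 × 2 = 4 equivalent strategies.
No other strategy reproduces this row, so those 4 are the full class: kTDM, kTDC, kTUM, kTUC.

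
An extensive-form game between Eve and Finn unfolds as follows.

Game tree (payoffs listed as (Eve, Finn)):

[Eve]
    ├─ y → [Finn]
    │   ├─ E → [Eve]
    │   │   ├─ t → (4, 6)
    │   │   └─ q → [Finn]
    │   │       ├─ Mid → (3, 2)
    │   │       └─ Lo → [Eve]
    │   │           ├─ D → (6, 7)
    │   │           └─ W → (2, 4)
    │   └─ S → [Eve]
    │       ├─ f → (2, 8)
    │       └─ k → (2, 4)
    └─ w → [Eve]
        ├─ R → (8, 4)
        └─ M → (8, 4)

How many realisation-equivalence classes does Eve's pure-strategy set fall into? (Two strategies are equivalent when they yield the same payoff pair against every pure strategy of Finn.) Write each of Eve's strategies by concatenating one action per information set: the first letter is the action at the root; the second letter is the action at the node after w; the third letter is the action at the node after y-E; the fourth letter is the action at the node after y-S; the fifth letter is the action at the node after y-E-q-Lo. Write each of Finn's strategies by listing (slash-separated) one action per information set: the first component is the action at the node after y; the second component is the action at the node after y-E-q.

7

Eve has 32 pure strategies: yRtfD, yRtfW, yRtkD, yRtkW, yRqfD, yRqfW, yRqkD, yRqkW, yMtfD, yMtfW, yMtkD, yMtkW, yMqfD, yMqfW, yMqkD, yMqkW, wRtfD, wRtfW, wRtkD, wRtkW, wRqfD, wRqfW, wRqkD, wRqkW, wMtfD, wMtfW, wMtkD, wMtkW, wMqfD, wMqfW, wMqkD, wMqkW. Columns: E/Mid, E/Lo, S/Mid, S/Lo.
{yRtfD, yRtfW, yMtfD, yMtfW} → row (4,6) (4,6) (2,8) (2,8)
{yRtkD, yRtkW, yMtkD, yMtkW} → row (4,6) (4,6) (2,4) (2,4)
{yRqfD, yMqfD} → row (3,2) (6,7) (2,8) (2,8)
{yRqfW, yMqfW} → row (3,2) (2,4) (2,8) (2,8)
{yRqkD, yMqkD} → row (3,2) (6,7) (2,4) (2,4)
{yRqkW, yMqkW} → row (3,2) (2,4) (2,4) (2,4)
{wRtfD, wRtfW, wRtkD, wRtkW, wRqfD, wRqfW, wRqkD, wRqkW, wMtfD, wMtfW, wMtkD, wMtkW, wMqfD, wMqfW, wMqkD, wMqkW} → row (8,4) (8,4) (8,4) (8,4)
That's 7 distinct rows out of 32 strategies.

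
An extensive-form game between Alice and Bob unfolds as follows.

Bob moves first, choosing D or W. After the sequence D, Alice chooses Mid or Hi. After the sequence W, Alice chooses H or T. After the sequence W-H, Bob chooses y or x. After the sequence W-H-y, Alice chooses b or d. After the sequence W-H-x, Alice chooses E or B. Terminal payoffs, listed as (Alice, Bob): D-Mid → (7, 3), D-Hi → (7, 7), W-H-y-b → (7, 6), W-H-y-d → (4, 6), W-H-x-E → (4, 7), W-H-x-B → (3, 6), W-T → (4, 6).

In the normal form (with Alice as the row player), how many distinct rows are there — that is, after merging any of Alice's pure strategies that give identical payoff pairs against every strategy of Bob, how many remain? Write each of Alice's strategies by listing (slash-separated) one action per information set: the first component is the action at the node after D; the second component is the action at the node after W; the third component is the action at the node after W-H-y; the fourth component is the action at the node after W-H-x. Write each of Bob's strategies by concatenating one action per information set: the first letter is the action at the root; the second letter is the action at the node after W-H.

Alice has 16 pure strategies: Mid/H/b/E, Mid/H/b/B, Mid/H/d/E, Mid/H/d/B, Mid/T/b/E, Mid/T/b/B, Mid/T/d/E, Mid/T/d/B, Hi/H/b/E, Hi/H/b/B, Hi/H/d/E, Hi/H/d/B, Hi/T/b/E, Hi/T/b/B, Hi/T/d/E, Hi/T/d/B. Columns: Dy, Dx, Wy, Wx.
{Mid/H/b/E} → row (7,3) (7,3) (7,6) (4,7)
{Mid/H/b/B} → row (7,3) (7,3) (7,6) (3,6)
{Mid/H/d/E} → row (7,3) (7,3) (4,6) (4,7)
{Mid/H/d/B} → row (7,3) (7,3) (4,6) (3,6)
{Mid/T/b/E, Mid/T/b/B, Mid/T/d/E, Mid/T/d/B} → row (7,3) (7,3) (4,6) (4,6)
{Hi/H/b/E} → row (7,7) (7,7) (7,6) (4,7)
{Hi/H/b/B} → row (7,7) (7,7) (7,6) (3,6)
{Hi/H/d/E} → row (7,7) (7,7) (4,6) (4,7)
{Hi/H/d/B} → row (7,7) (7,7) (4,6) (3,6)
{Hi/T/b/E, Hi/T/b/B, Hi/T/d/E, Hi/T/d/B} → row (7,7) (7,7) (4,6) (4,6)
That's 10 distinct rows out of 16 strategies.

10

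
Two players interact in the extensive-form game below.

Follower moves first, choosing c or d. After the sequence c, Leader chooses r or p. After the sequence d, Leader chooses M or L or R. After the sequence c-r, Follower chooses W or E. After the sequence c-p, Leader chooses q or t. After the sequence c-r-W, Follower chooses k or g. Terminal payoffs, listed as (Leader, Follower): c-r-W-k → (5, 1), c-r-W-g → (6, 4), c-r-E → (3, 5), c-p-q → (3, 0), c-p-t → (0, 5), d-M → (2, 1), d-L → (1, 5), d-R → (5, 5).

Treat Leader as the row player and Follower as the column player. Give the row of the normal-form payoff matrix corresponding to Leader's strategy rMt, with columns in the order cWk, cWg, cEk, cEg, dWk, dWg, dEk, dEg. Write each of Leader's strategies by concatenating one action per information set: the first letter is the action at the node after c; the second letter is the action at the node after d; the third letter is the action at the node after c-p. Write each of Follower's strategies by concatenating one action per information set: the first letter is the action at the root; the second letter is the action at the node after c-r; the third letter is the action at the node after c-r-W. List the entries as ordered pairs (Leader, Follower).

(5,1) (6,4) (3,5) (3,5) (2,1) (2,1) (2,1) (2,1)

vs cWk: Follower plays c → Leader plays r at [c] → Follower plays W at [c-r] → Follower plays k at [c-r-W] → (5, 1)
vs cWg: Follower plays c → Leader plays r at [c] → Follower plays W at [c-r] → Follower plays g at [c-r-W] → (6, 4)
vs cEk: Follower plays c → Leader plays r at [c] → Follower plays E at [c-r] → (3, 5)
vs cEg: Follower plays c → Leader plays r at [c] → Follower plays E at [c-r] → (3, 5)
vs dWk: Follower plays d → Leader plays M at [d] → (2, 1)
vs dWg: Follower plays d → Leader plays M at [d] → (2, 1)
vs dEk: Follower plays d → Leader plays M at [d] → (2, 1)
vs dEg: Follower plays d → Leader plays M at [d] → (2, 1)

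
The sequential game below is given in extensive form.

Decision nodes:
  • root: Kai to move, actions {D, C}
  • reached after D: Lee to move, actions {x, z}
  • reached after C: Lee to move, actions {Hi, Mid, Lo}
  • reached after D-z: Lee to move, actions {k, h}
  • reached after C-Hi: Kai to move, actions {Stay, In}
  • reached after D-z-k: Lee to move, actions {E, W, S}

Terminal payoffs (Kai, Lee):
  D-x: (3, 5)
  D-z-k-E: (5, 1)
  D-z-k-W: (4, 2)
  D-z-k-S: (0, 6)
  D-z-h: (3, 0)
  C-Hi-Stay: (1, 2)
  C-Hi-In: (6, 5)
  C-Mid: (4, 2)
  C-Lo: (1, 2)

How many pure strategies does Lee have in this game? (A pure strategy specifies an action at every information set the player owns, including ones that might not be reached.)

Lee owns the node after D with actions {x, z} — two choices.
Lee owns the node after C with actions {Hi, Mid, Lo} — three choices.
Lee owns the node after D-z with actions {k, h} — two choices.
Lee owns the node after D-z-k with actions {E, W, S} — three choices.
A pure strategy fixes one action at each information set independently, so the count is the product 2 × 3 × 2 × 3 = 36.

36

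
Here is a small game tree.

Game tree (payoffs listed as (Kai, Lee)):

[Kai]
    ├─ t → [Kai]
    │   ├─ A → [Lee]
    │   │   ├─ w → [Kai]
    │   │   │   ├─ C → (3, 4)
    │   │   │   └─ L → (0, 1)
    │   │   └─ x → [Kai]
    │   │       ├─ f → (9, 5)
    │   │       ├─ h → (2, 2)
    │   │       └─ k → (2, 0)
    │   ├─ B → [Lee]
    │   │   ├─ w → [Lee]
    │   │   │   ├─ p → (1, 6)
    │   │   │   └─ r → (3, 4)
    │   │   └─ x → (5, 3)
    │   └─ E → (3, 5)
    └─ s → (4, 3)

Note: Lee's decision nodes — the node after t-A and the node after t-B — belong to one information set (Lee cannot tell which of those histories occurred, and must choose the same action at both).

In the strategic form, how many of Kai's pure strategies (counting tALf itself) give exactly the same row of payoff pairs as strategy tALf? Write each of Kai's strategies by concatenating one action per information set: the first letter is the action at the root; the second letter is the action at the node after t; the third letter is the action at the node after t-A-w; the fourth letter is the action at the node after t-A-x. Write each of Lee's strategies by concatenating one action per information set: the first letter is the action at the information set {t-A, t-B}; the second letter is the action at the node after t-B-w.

1

Row for tALf (columns wp, wr, xp, xr): (0,1) (0,1) (9,5) (9,5).
Every one of Kai's information sets is on the play path for some reply by Lee when Kai follows tALf.
Changing the action at any of them therefore changes at least one column, so only tALf itself gives this row.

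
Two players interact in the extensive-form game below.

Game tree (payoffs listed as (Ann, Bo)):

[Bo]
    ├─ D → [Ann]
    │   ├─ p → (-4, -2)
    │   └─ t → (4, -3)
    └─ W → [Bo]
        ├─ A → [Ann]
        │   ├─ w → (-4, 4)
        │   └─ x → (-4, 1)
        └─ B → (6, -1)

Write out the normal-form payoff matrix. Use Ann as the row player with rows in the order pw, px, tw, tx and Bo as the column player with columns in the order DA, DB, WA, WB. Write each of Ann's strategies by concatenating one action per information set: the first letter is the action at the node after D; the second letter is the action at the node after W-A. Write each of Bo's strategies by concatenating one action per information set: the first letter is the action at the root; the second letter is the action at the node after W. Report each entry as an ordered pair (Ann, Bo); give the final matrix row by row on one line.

           DA       DB       WA       WB
  pw  (-4,-2)  (-4,-2)   (-4,4)   (6,-1)
  px  (-4,-2)  (-4,-2)   (-4,1)   (6,-1)
  tw   (4,-3)   (4,-3)   (-4,4)   (6,-1)
  tx   (4,-3)   (4,-3)   (-4,1)   (6,-1)

pw: (-4,-2) (-4,-2) (-4,4) (6,-1) | px: (-4,-2) (-4,-2) (-4,1) (6,-1) | tw: (4,-3) (4,-3) (-4,4) (6,-1) | tx: (4,-3) (4,-3) (-4,1) (6,-1)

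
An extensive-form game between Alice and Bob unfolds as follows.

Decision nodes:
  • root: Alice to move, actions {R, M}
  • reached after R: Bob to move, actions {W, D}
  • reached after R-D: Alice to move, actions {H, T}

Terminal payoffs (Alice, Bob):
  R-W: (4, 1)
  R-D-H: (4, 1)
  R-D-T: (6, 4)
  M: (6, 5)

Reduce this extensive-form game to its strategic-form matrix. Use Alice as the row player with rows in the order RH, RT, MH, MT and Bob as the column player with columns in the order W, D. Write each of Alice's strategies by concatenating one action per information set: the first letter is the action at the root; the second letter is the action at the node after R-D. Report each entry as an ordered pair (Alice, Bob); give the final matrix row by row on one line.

Row RH: W→(4,1), D→(4,1)
Row RT: W→(4,1), D→(6,4)
Row MH: W→(6,5), D→(6,5)
Row MT: W→(6,5), D→(6,5)

RH: (4,1) (4,1) | RT: (4,1) (6,4) | MH: (6,5) (6,5) | MT: (6,5) (6,5)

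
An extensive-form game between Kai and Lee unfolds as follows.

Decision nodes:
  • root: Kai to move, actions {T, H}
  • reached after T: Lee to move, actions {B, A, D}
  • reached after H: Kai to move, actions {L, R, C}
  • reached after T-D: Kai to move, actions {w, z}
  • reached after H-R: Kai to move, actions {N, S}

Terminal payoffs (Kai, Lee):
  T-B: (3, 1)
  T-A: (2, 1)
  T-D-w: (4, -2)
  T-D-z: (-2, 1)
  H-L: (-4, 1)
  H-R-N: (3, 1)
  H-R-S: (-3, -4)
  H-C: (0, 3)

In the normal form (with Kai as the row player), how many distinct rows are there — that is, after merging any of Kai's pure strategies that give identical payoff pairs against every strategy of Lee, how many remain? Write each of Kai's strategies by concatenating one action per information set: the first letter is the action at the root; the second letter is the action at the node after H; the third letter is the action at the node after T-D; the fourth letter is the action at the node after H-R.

6

Kai has 24 pure strategies: TLwN, TLwS, TLzN, TLzS, TRwN, TRwS, TRzN, TRzS, TCwN, TCwS, TCzN, TCzS, HLwN, HLwS, HLzN, HLzS, HRwN, HRwS, HRzN, HRzS, HCwN, HCwS, HCzN, HCzS. Columns: B, A, D.
{TLwN, TLwS, TRwN, TRwS, TCwN, TCwS} → row (3,1) (2,1) (4,-2)
{TLzN, TLzS, TRzN, TRzS, TCzN, TCzS} → row (3,1) (2,1) (-2,1)
{HLwN, HLwS, HLzN, HLzS} → row (-4,1) (-4,1) (-4,1)
{HRwN, HRzN} → row (3,1) (3,1) (3,1)
{HRwS, HRzS} → row (-3,-4) (-3,-4) (-3,-4)
{HCwN, HCwS, HCzN, HCzS} → row (0,3) (0,3) (0,3)
That's 6 distinct rows out of 24 strategies.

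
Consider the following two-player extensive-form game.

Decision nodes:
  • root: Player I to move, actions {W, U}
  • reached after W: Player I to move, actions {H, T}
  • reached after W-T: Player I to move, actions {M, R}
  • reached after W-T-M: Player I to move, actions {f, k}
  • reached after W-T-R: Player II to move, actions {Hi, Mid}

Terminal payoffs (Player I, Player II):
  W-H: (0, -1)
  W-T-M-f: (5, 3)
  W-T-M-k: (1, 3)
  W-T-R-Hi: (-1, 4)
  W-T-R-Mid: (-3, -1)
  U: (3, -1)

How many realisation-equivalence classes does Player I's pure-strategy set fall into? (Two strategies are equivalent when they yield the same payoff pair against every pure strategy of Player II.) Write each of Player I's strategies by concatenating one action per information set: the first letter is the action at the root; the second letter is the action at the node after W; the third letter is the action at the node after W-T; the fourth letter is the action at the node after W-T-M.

5

Player I has 16 pure strategies: WHMf, WHMk, WHRf, WHRk, WTMf, WTMk, WTRf, WTRk, UHMf, UHMk, UHRf, UHRk, UTMf, UTMk, UTRf, UTRk. Columns: Hi, Mid.
{WHMf, WHMk, WHRf, WHRk} → row (0,-1) (0,-1)
{WTMf} → row (5,3) (5,3)
{WTMk} → row (1,3) (1,3)
{WTRf, WTRk} → row (-1,4) (-3,-1)
{UHMf, UHMk, UHRf, UHRk, UTMf, UTMk, UTRf, UTRk} → row (3,-1) (3,-1)
That's 5 distinct rows out of 16 strategies.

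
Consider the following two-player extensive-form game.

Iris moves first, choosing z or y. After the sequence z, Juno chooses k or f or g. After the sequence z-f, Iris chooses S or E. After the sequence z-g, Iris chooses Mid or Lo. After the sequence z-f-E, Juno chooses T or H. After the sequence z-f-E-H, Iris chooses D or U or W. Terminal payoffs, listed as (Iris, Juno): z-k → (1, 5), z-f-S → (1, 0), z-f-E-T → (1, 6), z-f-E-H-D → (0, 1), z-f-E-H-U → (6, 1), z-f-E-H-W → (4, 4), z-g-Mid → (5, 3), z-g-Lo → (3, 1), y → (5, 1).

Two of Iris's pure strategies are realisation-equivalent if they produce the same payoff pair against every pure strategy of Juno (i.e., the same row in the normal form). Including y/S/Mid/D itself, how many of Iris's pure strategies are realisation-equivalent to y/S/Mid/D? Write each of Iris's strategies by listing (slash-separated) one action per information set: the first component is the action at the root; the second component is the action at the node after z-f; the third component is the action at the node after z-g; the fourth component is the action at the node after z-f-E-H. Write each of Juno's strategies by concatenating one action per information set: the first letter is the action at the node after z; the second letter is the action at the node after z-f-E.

Row for y/S/Mid/D (columns kT, kH, fT, fH, gT, gH): (5,1) (5,1) (5,1) (5,1) (5,1) (5,1).
Under y/S/Mid/D, Iris's choice at the node after z-f and at the node after z-g and at the node after z-f-E-H can never be reached regardless of what Juno does, so varying those choices leaves every outcome unchanged.
Holding the reachable choices fixed and varying the unreachable ones freely already gives 2 × 2 × 3 = 12 equivalent strategies.
No other strategy reproduces this row, so those 12 are the full class: y/S/Mid/D, y/S/Mid/U, y/S/Mid/W, y/S/Lo/D, y/S/Lo/U, y/S/Lo/W, y/E/Mid/D, y/E/Mid/U, y/E/Mid/W, y/E/Lo/D, y/E/Lo/U, y/E/Lo/W.

12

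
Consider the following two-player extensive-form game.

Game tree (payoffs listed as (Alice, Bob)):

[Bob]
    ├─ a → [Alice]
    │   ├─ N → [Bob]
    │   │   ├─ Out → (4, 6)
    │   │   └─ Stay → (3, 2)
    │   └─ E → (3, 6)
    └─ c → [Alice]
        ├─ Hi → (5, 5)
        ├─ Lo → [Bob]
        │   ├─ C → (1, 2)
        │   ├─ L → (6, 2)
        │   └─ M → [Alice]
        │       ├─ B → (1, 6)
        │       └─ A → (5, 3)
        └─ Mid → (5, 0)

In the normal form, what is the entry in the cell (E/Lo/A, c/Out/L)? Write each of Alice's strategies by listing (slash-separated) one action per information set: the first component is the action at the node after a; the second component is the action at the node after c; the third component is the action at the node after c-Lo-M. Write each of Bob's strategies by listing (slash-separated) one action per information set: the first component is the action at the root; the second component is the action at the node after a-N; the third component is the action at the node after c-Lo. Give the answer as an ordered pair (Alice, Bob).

Trace the play path from the root:
  Bob plays c
  Alice plays Lo at [c]
  Bob plays L at [c-Lo]
→ terminal payoff (6, 2).
(Alice's choice at the node after a is never reached on this path, so it doesn't affect the outcome.)

(6, 2)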